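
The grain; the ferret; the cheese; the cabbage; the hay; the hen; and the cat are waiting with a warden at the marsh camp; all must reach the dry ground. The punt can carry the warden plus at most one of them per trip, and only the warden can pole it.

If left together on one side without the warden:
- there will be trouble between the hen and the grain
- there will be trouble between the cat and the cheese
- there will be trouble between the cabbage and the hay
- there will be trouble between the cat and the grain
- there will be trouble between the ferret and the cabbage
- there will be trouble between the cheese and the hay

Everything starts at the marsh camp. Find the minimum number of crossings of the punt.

impossible

Whatever the first load, the items left behind include a forbidden pair without the warden. No opening move is safe, so no plan exists.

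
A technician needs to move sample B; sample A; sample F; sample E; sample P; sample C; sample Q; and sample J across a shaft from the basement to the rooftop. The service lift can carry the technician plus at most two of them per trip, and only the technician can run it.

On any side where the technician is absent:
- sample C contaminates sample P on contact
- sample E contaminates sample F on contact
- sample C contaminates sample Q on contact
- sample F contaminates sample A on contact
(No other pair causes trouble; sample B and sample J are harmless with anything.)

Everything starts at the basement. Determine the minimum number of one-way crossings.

Counting alone: the technician can take at most 2 across per trip to the rooftop, so moving all 8 needs at least 4 loaded trips out, with a return between consecutive ones — at least 7 crossings.
The safety rule pushes this higher. Following every safe sequence of crossings, the most of the 8 that can be at the rooftop as the service lift arrives there on crossing 7 is 7 — never all 8.
So no plan with fewer than 9 crossings exists, and this one achieves 9:
1. Technician goes to the rooftop with sample C and sample F.
2. Technician goes back to the basement alone.
3. Technician goes to the rooftop with sample A and sample B.
4. Technician goes back to the basement with sample F.
5. Technician goes to the rooftop with sample E and sample P.
6. Technician goes back to the basement with sample C.
7. Technician goes to the rooftop with sample J and sample Q.
8. Technician goes back to the basement alone.
9. Technician goes to the rooftop with sample C and sample F.

9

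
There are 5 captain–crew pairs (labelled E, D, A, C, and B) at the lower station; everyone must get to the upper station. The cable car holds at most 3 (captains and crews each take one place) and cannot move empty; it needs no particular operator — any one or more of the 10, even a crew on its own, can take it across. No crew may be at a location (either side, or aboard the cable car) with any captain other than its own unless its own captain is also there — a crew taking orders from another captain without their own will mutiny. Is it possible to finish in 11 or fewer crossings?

Yes — this plan uses 11 crossings (≤ 11):
1. captain E and crew E cross → the upper station.
2. captain E crosses ← the lower station.
3. crew A, crew C, and crew D cross → the upper station.
4. crew E crosses ← the lower station.
5. captain A, captain C, and captain D cross → the upper station.
6. captain D and crew D cross ← the lower station.
7. captain B, captain D, and captain E cross → the upper station.
8. crew A crosses ← the lower station.
9. crew D and crew E cross → the upper station.
10. crew E crosses ← the lower station.
11. crew A, crew B, and crew E cross → the upper station.

Yes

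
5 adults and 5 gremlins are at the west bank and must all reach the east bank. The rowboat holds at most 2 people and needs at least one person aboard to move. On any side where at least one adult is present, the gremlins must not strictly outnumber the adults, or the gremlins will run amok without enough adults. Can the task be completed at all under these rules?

Following every safe sequence of crossings from the start, the most of the 10 that can be at the east bank as the rowboat arrives there on crossings 1, 3, 5, 7 is 2, 3, 4, 5 respectively; the best ever achieved is 5 of 10.
From crossing 9 on, no configuration arises that was not already reachable earlier: only 13 distinct safe configurations (who is on which side, and where the rowboat is) can ever be reached, none of them has everyone across, and every continuation just revisits them. They are: 0 adults + 0 gremlins across (rowboat back at the start); 0 adults + 1 gremlin across (rowboat there); 0 adults + 1 gremlin across (rowboat back at the start); 0 adults + 2 gremlins across (rowboat there); 0 adults + 2 gremlins across (rowboat back at the start); 0 adults + 3 gremlins across (rowboat there); 0 adults + 3 gremlins across (rowboat back at the start); 0 adults + 4 gremlins across (rowboat there); 0 adults + 4 gremlins across (rowboat back at the start); 0 adults + 5 gremlins across (rowboat there); 1 adult + 1 gremlin across (rowboat there); 1 adult + 1 gremlin across (rowboat back at the start); 2 adults + 2 gremlins across (rowboat there). So no valid plan exists.

No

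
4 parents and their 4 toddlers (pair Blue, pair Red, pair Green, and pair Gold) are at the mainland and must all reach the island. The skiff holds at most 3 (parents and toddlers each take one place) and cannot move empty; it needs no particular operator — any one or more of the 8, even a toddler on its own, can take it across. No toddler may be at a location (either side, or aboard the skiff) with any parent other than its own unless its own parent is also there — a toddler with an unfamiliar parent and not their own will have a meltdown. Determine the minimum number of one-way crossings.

9

Counting alone: each trip to the island takes at most 3 across and each return brings at least 1 back, so after t trips out (and t−1 returns) at most 3t − (t−1) of the 8 are across; that first reaches 8 at t = 4, so at least 7 crossings are needed.
The safety rule pushes this higher. Following every safe sequence of crossings, the most of the 8 that can be at the island as the skiff arrives there on crossing 7 is 7 — never all 8.
So no plan with fewer than 9 crossings exists, and this one achieves 9:
1. parent Blue and toddler Blue cross → the island.
2. parent Blue crosses ← the mainland.
3. parent Blue, parent Red, and toddler Red cross → the island.
4. parent Blue and toddler Blue cross ← the mainland.
5. parent Blue, parent Gold, and parent Green cross → the island.
6. toddler Red crosses ← the mainland.
7. toddler Blue and toddler Red cross → the island.
8. toddler Blue crosses ← the mainland.
9. toddler Blue, toddler Gold, and toddler Green cross → the island.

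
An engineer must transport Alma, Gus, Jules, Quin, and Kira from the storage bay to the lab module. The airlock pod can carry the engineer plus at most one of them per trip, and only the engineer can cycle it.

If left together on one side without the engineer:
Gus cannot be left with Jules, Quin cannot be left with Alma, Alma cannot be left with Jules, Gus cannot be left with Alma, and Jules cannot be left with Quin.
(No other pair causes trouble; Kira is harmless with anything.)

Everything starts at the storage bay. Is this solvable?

No

Whatever the first load, the items left behind include a forbidden pair without the engineer. No opening move is safe, so no plan exists.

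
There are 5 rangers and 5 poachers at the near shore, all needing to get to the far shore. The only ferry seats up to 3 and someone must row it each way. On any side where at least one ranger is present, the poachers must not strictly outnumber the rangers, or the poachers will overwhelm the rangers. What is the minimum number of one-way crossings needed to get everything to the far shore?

Counting alone: each trip to the far shore takes at most 3 across and each return brings at least 1 back, so after t trips out (and t−1 returns) at most 3t − (t−1) of the 10 are across; that first reaches 10 at t = 5, so at least 9 crossings are needed.
The safety rule pushes this higher. Following every safe sequence of crossings, the most of the 10 that can be at the far shore as the ferry arrives there on crossing 9 is 9 — never all 10.
So no plan with fewer than 11 crossings exists, and this one achieves 11:
1. 2 poachers → the far shore.  (the near shore: 5R 3P; the far shore: 0R 2P)
2. 1 poacher ← the near shore.  (the near shore: 5R 4P; the far shore: 0R 1P)
3. 3 poachers → the far shore.  (the near shore: 5R 1P; the far shore: 0R 4P)
4. 1 poacher ← the near shore.  (the near shore: 5R 2P; the far shore: 0R 3P)
5. 3 rangers → the far shore.  (the near shore: 2R 2P; the far shore: 3R 3P)
6. 1 ranger and 1 poacher ← the near shore.  (the near shore: 3R 3P; the far shore: 2R 2P)
7. 3 rangers → the far shore.  (the near shore: 0R 3P; the far shore: 5R 2P)
8. 1 poacher ← the near shore.  (the near shore: 0R 4P; the far shore: 5R 1P)
9. 2 poachers → the far shore.  (the near shore: 0R 2P; the far shore: 5R 3P)
10. 1 poacher ← the near shore.  (the near shore: 0R 3P; the far shore: 5R 2P)
11. 3 poachers → the far shore.  (the near shore: 0R 0P; the far shore: 5R 5P)

11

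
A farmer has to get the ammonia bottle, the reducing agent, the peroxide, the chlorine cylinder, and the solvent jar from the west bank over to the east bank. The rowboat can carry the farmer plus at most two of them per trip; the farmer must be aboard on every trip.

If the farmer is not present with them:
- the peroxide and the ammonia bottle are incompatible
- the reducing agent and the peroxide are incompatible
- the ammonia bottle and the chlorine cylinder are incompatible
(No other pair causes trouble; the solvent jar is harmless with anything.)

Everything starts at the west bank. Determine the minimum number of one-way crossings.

5

Counting alone: the farmer can take at most 2 across per trip to the east bank, so moving all 5 needs at least 3 loaded trips out, with a return between consecutive ones — at least 5 crossings.
The plan below uses exactly 5 crossings, so it is optimal:
1. Farmer goes to the east bank with the ammonia bottle and the reducing agent.
2. Farmer goes back to the west bank alone.
3. Farmer goes to the east bank with the solvent jar.
4. Farmer goes back to the west bank alone.
5. Farmer goes to the east bank with the chlorine cylinder and the peroxide.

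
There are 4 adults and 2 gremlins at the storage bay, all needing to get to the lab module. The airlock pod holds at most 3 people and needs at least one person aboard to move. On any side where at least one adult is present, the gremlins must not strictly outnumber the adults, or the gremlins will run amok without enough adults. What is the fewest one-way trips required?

Counting alone: each trip to the lab module takes at most 3 across and each return brings at least 1 back, so after t trips out (and t−1 returns) at most 3t − (t−1) of the 6 are across; that first reaches 6 at t = 3, so at least 5 crossings are needed.
The plan below uses exactly 5 crossings, so it is optimal:
1. 2 gremlins → the lab module.  (the storage bay: 4A 0G; the lab module: 0A 2G)
2. 1 gremlin ← the storage bay.  (the storage bay: 4A 1G; the lab module: 0A 1G)
3. 2 adults and 1 gremlin → the lab module.  (the storage bay: 2A 0G; the lab module: 2A 2G)
4. 1 gremlin ← the storage bay.  (the storage bay: 2A 1G; the lab module: 2A 1G)
5. 2 adults and 1 gremlin → the lab module.  (the storage bay: 0A 0G; the lab module: 4A 2G)

5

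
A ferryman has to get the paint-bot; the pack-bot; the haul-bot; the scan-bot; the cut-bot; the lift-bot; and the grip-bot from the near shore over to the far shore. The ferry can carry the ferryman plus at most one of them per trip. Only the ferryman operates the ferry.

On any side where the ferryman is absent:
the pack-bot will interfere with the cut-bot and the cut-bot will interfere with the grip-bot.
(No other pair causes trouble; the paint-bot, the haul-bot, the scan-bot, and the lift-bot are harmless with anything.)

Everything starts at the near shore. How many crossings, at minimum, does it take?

15

Counting alone: the ferryman can take at most 1 across per trip to the far shore, so moving all 7 needs at least 7 loaded trips out, with a return between consecutive ones — at least 13 crossings.
The safety rule pushes this higher. Following every safe sequence of crossings, the most of the 7 that can be at the far shore as the ferry arrives there on crossing 13 is 6 — never all 7.
So no plan with fewer than 15 crossings exists, and this one achieves 15:
1. Ferryman goes to the far shore with the cut-bot.  [the near shore: the grip-bot, the haul-bot, the lift-bot, the pack-bot, the paint-bot, the scan-bot | the far shore: the cut-bot]
2. Ferryman goes back to the near shore alone.  [the near shore: the grip-bot, the haul-bot, the lift-bot, the pack-bot, the paint-bot, the scan-bot | the far shore: the cut-bot]
3. Ferryman goes to the far shore with the paint-bot.  [the near shore: the grip-bot, the haul-bot, the lift-bot, the pack-bot, the scan-bot | the far shore: the cut-bot, the paint-bot]
4. Ferryman goes back to the near shore alone.  [the near shore: the grip-bot, the haul-bot, the lift-bot, the pack-bot, the scan-bot | the far shore: the cut-bot, the paint-bot]
5. Ferryman goes to the far shore with the pack-bot.  [the near shore: the grip-bot, the haul-bot, the lift-bot, the scan-bot | the far shore: the cut-bot, the pack-bot, the paint-bot]
6. Ferryman goes back to the near shore with the cut-bot.  [the near shore: the cut-bot, the grip-bot, the haul-bot, the lift-bot, the scan-bot | the far shore: the pack-bot, the paint-bot]
7. Ferryman goes to the far shore with the grip-bot.  [the near shore: the cut-bot, the haul-bot, the lift-bot, the scan-bot | the far shore: the grip-bot, the pack-bot, the paint-bot]
8. Ferryman goes back to the near shore alone.  [the near shore: the cut-bot, the haul-bot, the lift-bot, the scan-bot | the far shore: the grip-bot, the pack-bot, the paint-bot]
9. Ferryman goes to the far shore with the haul-bot.  [the near shore: the cut-bot, the lift-bot, the scan-bot | the far shore: the grip-bot, the haul-bot, the pack-bot, the paint-bot]
10. Ferryman goes back to the near shore alone.  [the near shore: the cut-bot, the lift-bot, the scan-bot | the far shore: the grip-bot, the haul-bot, the pack-bot, the paint-bot]
11. Ferryman goes to the far shore with the scan-bot.  [the near shore: the cut-bot, the lift-bot | the far shore: the grip-bot, the haul-bot, the pack-bot, the paint-bot, the scan-bot]
12. Ferryman goes back to the near shore alone.  [the near shore: the cut-bot, the lift-bot | the far shore: the grip-bot, the haul-bot, the pack-bot, the paint-bot, the scan-bot]
13. Ferryman goes to the far shore with the lift-bot.  [the near shore: the cut-bot | the far shore: the grip-bot, the haul-bot, the lift-bot, the pack-bot, the paint-bot, the scan-bot]
14. Ferryman goes back to the near shore alone.  [the near shore: the cut-bot | the far shore: the grip-bot, the haul-bot, the lift-bot, the pack-bot, the paint-bot, the scan-bot]
15. Ferryman goes to the far shore with the cut-bot.  [the near shore: — | the far shore: the cut-bot, the grip-bot, the haul-bot, the lift-bot, the pack-bot, the paint-bot, the scan-bot]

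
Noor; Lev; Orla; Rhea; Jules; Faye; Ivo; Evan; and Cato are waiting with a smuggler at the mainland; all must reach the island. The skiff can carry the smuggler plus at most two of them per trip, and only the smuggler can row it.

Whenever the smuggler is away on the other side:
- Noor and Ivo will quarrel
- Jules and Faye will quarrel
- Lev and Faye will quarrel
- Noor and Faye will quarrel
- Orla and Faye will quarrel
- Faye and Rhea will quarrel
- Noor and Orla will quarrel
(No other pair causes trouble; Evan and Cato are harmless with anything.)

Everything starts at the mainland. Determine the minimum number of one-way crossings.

Counting alone: the smuggler can take at most 2 across per trip to the island, so moving all 9 needs at least 5 loaded trips out, with a return between consecutive ones — at least 9 crossings.
The safety rule pushes this higher. Following every safe sequence of crossings, the most of the 9 that can be at the island as the skiff arrives there on crossings 9, 11, 13 is 6, 7, 8 respectively — never all 9.
So no plan with fewer than 15 crossings exists, and this one achieves 15:
1. Smuggler goes to the island with Faye and Noor.
2. Smuggler goes back to the mainland with Noor.
3. Smuggler goes to the island with Lev and Noor.
4. Smuggler goes back to the mainland with Faye.
5. Smuggler goes to the island with Faye and Rhea.
6. Smuggler goes back to the mainland with Faye.
7. Smuggler goes to the island with Jules and Orla.
8. Smuggler goes back to the mainland with Noor.
9. Smuggler goes to the island with Ivo and Noor.
10. Smuggler goes back to the mainland with Noor.
11. Smuggler goes to the island with Evan and Noor.
12. Smuggler goes back to the mainland with Noor.
13. Smuggler goes to the island with Cato and Noor.
14. Smuggler goes back to the mainland with Noor.
15. Smuggler goes to the island with Faye and Noor.

15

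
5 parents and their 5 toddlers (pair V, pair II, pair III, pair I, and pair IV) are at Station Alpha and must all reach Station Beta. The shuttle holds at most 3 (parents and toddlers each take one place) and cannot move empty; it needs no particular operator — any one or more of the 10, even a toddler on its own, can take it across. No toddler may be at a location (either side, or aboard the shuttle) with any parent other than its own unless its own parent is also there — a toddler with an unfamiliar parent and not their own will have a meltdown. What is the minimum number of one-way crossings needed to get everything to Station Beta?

11

Counting alone: each trip to Station Beta takes at most 3 across and each return brings at least 1 back, so after t trips out (and t−1 returns) at most 3t − (t−1) of the 10 are across; that first reaches 10 at t = 5, so at least 9 crossings are needed.
The safety rule pushes this higher. Following every safe sequence of crossings, the most of the 10 that can be at Station Beta as the shuttle arrives there on crossing 9 is 9 — never all 10.
So no plan with fewer than 11 crossings exists, and this one achieves 11:
1. parent V and toddler V cross → Station Beta.
2. parent V crosses ← Station Alpha.
3. toddler I, toddler II, and toddler III cross → Station Beta.
4. toddler V crosses ← Station Alpha.
5. parent I, parent II, and parent III cross → Station Beta.
6. parent II and toddler II cross ← Station Alpha.
7. parent II, parent IV, and parent V cross → Station Beta.
8. toddler III crosses ← Station Alpha.
9. toddler II and toddler V cross → Station Beta.
10. toddler V crosses ← Station Alpha.
11. toddler III, toddler IV, and toddler V cross → Station Beta.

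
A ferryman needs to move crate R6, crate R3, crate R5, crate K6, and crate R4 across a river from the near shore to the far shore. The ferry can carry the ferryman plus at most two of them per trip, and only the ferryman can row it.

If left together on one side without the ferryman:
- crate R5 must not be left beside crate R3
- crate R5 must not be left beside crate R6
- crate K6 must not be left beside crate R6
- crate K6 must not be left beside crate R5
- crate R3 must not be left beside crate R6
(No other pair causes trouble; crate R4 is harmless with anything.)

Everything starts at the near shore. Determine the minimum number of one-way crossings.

7

Counting alone: the ferryman can take at most 2 across per trip to the far shore, so moving all 5 needs at least 3 loaded trips out, with a return between consecutive ones — at least 5 crossings.
The safety rule pushes this higher. Following every safe sequence of crossings, the most of the 5 that can be at the far shore as the ferry arrives there on crossing 5 is 4 — never all 5.
So no plan with fewer than 7 crossings exists, and this one achieves 7:
1. Ferryman goes to the far shore with crate R5 and crate R6.  [the near shore: crate K6, crate R3, crate R4 | the far shore: crate R5, crate R6]
2. Ferryman goes back to the near shore with crate R6.  [the near shore: crate K6, crate R3, crate R4, crate R6 | the far shore: crate R5]
3. Ferryman goes to the far shore with crate R4 and crate R6.  [the near shore: crate K6, crate R3 | the far shore: crate R4, crate R5, crate R6]
4. Ferryman goes back to the near shore with crate R6.  [the near shore: crate K6, crate R3, crate R6 | the far shore: crate R4, crate R5]
5. Ferryman goes to the far shore with crate K6 and crate R3.  [the near shore: crate R6 | the far shore: crate K6, crate R3, crate R4, crate R5]
6. Ferryman goes back to the near shore with crate R5.  [the near shore: crate R5, crate R6 | the far shore: crate K6, crate R3, crate R4]
7. Ferryman goes to the far shore with crate R5 and crate R6.  [the near shore: — | the far shore: crate K6, crate R3, crate R4, crate R5, crate R6]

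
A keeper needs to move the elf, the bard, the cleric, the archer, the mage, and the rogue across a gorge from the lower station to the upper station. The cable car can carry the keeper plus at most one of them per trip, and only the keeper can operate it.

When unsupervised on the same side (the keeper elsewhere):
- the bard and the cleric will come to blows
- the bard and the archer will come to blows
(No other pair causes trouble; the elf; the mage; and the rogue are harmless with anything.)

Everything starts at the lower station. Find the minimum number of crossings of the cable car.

13

Counting alone: the keeper can take at most 1 across per trip to the upper station, so moving all 6 needs at least 6 loaded trips out, with a return between consecutive ones — at least 11 crossings.
The safety rule pushes this higher. Following every safe sequence of crossings, the most of the 6 that can be at the upper station as the cable car arrives there on crossing 11 is 5 — never all 6.
So no plan with fewer than 13 crossings exists, and this one achieves 13:
1. Keeper goes to the upper station with the bard.
2. Keeper goes back to the lower station alone.
3. Keeper goes to the upper station with the elf.
4. Keeper goes back to the lower station alone.
5. Keeper goes to the upper station with the cleric.
6. Keeper goes back to the lower station with the bard.
7. Keeper goes to the upper station with the archer.
8. Keeper goes back to the lower station alone.
9. Keeper goes to the upper station with the mage.
10. Keeper goes back to the lower station alone.
11. Keeper goes to the upper station with the rogue.
12. Keeper goes back to the lower station alone.
13. Keeper goes to the upper station with the bard.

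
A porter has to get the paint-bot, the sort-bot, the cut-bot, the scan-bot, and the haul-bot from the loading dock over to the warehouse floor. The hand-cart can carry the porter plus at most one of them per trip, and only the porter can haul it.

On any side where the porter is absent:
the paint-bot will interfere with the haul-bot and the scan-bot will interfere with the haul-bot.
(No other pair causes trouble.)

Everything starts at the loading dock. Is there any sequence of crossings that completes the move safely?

Yes

1. Porter goes to the warehouse floor with the haul-bot.
2. Porter goes back to the loading dock alone.
3. Porter goes to the warehouse floor with the paint-bot.
4. Porter goes back to the loading dock with the haul-bot.
5. Porter goes to the warehouse floor with the scan-bot.
6. Porter goes back to the loading dock alone.
7. Porter goes to the warehouse floor with the sort-bot.
8. Porter goes back to the loading dock alone.
9. Porter goes to the warehouse floor with the cut-bot.
10. Porter goes back to the loading dock alone.
11. Porter goes to the warehouse floor with the haul-bot.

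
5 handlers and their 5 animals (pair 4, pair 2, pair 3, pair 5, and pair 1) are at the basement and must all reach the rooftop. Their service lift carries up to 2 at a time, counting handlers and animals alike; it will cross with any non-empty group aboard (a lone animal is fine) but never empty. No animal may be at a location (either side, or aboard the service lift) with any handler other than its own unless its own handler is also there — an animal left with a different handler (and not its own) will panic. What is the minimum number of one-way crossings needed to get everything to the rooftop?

impossible

Following every safe sequence of crossings from the start, the most of the 10 that can be at the rooftop as the service lift arrives there on crossings 1, 3, 5, 7 is 2, 3, 4, 5 respectively; the best ever achieved is 5 of 10.
From crossing 9 on, no configuration arises that was not already reachable earlier: only 82 distinct safe configurations (who is on which side, and where the service lift is) can ever be reached, none of them has everyone across, and every continuation just revisits them. So no valid plan exists.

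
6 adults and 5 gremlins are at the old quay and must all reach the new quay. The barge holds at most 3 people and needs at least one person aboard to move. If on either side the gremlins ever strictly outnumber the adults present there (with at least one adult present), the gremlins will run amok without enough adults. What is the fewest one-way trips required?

Counting alone: each trip to the new quay takes at most 3 across and each return brings at least 1 back, so after t trips out (and t−1 returns) at most 3t − (t−1) of the 11 are across; that first reaches 11 at t = 5, so at least 9 crossings are needed.
The plan below uses exactly 9 crossings, so it is optimal:
1. 3 gremlins → the new quay.  (the old quay: 6A 2G; the new quay: 0A 3G)
2. 1 gremlin ← the old quay.  (the old quay: 6A 3G; the new quay: 0A 2G)
3. 3 adults → the new quay.  (the old quay: 3A 3G; the new quay: 3A 2G)
4. 1 adult ← the old quay.  (the old quay: 4A 3G; the new quay: 2A 2G)
5. 2 adults and 1 gremlin → the new quay.  (the old quay: 2A 2G; the new quay: 4A 3G)
6. 1 adult ← the old quay.  (the old quay: 3A 2G; the new quay: 3A 3G)
7. 2 adults and 1 gremlin → the new quay.  (the old quay: 1A 1G; the new quay: 5A 4G)
8. 1 adult ← the old quay.  (the old quay: 2A 1G; the new quay: 4A 4G)
9. 2 adults and 1 gremlin → the new quay.  (the old quay: 0A 0G; the new quay: 6A 5G)

9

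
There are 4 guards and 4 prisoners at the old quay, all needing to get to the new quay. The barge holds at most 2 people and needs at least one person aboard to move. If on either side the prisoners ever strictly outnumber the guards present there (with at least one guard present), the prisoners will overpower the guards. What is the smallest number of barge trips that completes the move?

Following every safe sequence of crossings from the start, the most of the 8 that can be at the new quay as the barge arrives there on crossings 1, 3, 5 is 2, 3, 4 respectively; the best ever achieved is 4 of 8.
From crossing 7 on, no configuration arises that was not already reachable earlier: only 11 distinct safe configurations (who is on which side, and where the barge is) can ever be reached, none of them has everyone across, and every continuation just revisits them. They are: 0 guards + 0 prisoners across (barge back at the start); 0 guards + 1 prisoner across (barge there); 0 guards + 1 prisoner across (barge back at the start); 0 guards + 2 prisoners across (barge there); 0 guards + 2 prisoners across (barge back at the start); 0 guards + 3 prisoners across (barge there); 0 guards + 3 prisoners across (barge back at the start); 0 guards + 4 prisoners across (barge there); 1 guard + 1 prisoner across (barge there); 1 guard + 1 prisoner across (barge back at the start); 2 guards + 2 prisoners across (barge there). So no valid plan exists.

impossible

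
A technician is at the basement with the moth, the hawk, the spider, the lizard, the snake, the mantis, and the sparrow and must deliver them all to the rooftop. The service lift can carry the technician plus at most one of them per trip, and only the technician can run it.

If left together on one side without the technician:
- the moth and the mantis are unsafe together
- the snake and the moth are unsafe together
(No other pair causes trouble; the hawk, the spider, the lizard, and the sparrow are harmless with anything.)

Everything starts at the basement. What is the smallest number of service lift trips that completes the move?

Counting alone: the technician can take at most 1 across per trip to the rooftop, so moving all 7 needs at least 7 loaded trips out, with a return between consecutive ones — at least 13 crossings.
The safety rule pushes this higher. Following every safe sequence of crossings, the most of the 7 that can be at the rooftop as the service lift arrives there on crossing 13 is 6 — never all 7.
So no plan with fewer than 15 crossings exists, and this one achieves 15:
1. Technician goes to the rooftop with the moth.  [the basement: the hawk, the lizard, the mantis, the snake, the sparrow, the spider | the rooftop: the moth]
2. Technician goes back to the basement alone.  [the basement: the hawk, the lizard, the mantis, the snake, the sparrow, the spider | the rooftop: the moth]
3. Technician goes to the rooftop with the hawk.  [the basement: the lizard, the mantis, the snake, the sparrow, the spider | the rooftop: the hawk, the moth]
4. Technician goes back to the basement alone.  [the basement: the lizard, the mantis, the snake, the sparrow, the spider | the rooftop: the hawk, the moth]
5. Technician goes to the rooftop with the spider.  [the basement: the lizard, the mantis, the snake, the sparrow | the rooftop: the hawk, the moth, the spider]
6. Technician goes back to the basement alone.  [the basement: the lizard, the mantis, the snake, the sparrow | the rooftop: the hawk, the moth, the spider]
7. Technician goes to the rooftop with the lizard.  [the basement: the mantis, the snake, the sparrow | the rooftop: the hawk, the lizard, the moth, the spider]
8. Technician goes back to the basement alone.  [the basement: the mantis, the snake, the sparrow | the rooftop: the hawk, the lizard, the moth, the spider]
9. Technician goes to the rooftop with the snake.  [the basement: the mantis, the sparrow | the rooftop: the hawk, the lizard, the moth, the snake, the spider]
10. Technician goes back to the basement with the moth.  [the basement: the mantis, the moth, the sparrow | the rooftop: the hawk, the lizard, the snake, the spider]
11. Technician goes to the rooftop with the mantis.  [the basement: the moth, the sparrow | the rooftop: the hawk, the lizard, the mantis, the snake, the spider]
12. Technician goes back to the basement alone.  [the basement: the moth, the sparrow | the rooftop: the hawk, the lizard, the mantis, the snake, the spider]
13. Technician goes to the rooftop with the sparrow.  [the basement: the moth | the rooftop: the hawk, the lizard, the mantis, the snake, the sparrow, the spider]
14. Technician goes back to the basement alone.  [the basement: the moth | the rooftop: the hawk, the lizard, the mantis, the snake, the sparrow, the spider]
15. Technician goes to the rooftop with the moth.  [the basement: — | the rooftop: the hawk, the lizard, the mantis, the moth, the snake, the sparrow, the spider]

15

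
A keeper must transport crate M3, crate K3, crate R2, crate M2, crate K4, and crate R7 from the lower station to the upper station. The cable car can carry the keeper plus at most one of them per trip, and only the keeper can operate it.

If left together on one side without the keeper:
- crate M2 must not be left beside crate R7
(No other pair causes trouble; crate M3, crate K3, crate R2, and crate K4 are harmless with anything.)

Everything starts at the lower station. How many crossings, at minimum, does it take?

Counting alone: the keeper can take at most 1 across per trip to the upper station, so moving all 6 needs at least 6 loaded trips out, with a return between consecutive ones — at least 11 crossings.
The plan below uses exactly 11 crossings, so it is optimal:
1. Keeper goes to the upper station with crate M2.
2. Keeper goes back to the lower station alone.
3. Keeper goes to the upper station with crate M3.
4. Keeper goes back to the lower station alone.
5. Keeper goes to the upper station with crate K3.
6. Keeper goes back to the lower station alone.
7. Keeper goes to the upper station with crate R2.
8. Keeper goes back to the lower station alone.
9. Keeper goes to the upper station with crate K4.
10. Keeper goes back to the lower station alone.
11. Keeper goes to the upper station with crate R7.

11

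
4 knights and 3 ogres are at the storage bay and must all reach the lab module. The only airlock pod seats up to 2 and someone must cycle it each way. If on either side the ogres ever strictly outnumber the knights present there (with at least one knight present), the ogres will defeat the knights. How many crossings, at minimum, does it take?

Counting alone: each trip to the lab module takes at most 2 across and each return brings at least 1 back, so after t trips out (and t−1 returns) at most 2t − (t−1) of the 7 are across; that first reaches 7 at t = 6, so at least 11 crossings are needed.
The plan below uses exactly 11 crossings, so it is optimal:
1. 2 ogres → the lab module.  (the storage bay: 4K 1O; the lab module: 0K 2O)
2. 1 ogre ← the storage bay.  (the storage bay: 4K 2O; the lab module: 0K 1O)
3. 2 ogres → the lab module.  (the storage bay: 4K 0O; the lab module: 0K 3O)
4. 1 ogre ← the storage bay.  (the storage bay: 4K 1O; the lab module: 0K 2O)
5. 2 knights → the lab module.  (the storage bay: 2K 1O; the lab module: 2K 2O)
6. 1 ogre ← the storage bay.  (the storage bay: 2K 2O; the lab module: 2K 1O)
7. 1 knight and 1 ogre → the lab module.  (the storage bay: 1K 1O; the lab module: 3K 2O)
8. 1 knight ← the storage bay.  (the storage bay: 2K 1O; the lab module: 2K 2O)
9. 1 knight and 1 ogre → the lab module.  (the storage bay: 1K 0O; the lab module: 3K 3O)
10. 1 ogre ← the storage bay.  (the storage bay: 1K 1O; the lab module: 3K 2O)
11. 1 knight and 1 ogre → the lab module.  (the storage bay: 0K 0O; the lab module: 4K 3O)

11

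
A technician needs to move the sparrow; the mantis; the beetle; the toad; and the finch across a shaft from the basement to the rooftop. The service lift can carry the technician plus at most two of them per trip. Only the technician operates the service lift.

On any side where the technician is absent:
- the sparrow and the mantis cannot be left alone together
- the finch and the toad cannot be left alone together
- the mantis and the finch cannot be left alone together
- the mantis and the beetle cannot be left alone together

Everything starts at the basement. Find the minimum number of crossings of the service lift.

5

Counting alone: the technician can take at most 2 across per trip to the rooftop, so moving all 5 needs at least 3 loaded trips out, with a return between consecutive ones — at least 5 crossings.
The plan below uses exactly 5 crossings, so it is optimal:
1. Technician goes to the rooftop with the mantis and the toad.  [the basement: the beetle, the finch, the sparrow | the rooftop: the mantis, the toad]
2. Technician goes back to the basement alone.  [the basement: the beetle, the finch, the sparrow | the rooftop: the mantis, the toad]
3. Technician goes to the rooftop with the beetle and the sparrow.  [the basement: the finch | the rooftop: the beetle, the mantis, the sparrow, the toad]
4. Technician goes back to the basement with the mantis.  [the basement: the finch, the mantis | the rooftop: the beetle, the sparrow, the toad]
5. Technician goes to the rooftop with the finch and the mantis.  [the basement: — | the rooftop: the beetle, the finch, the mantis, the sparrow, the toad]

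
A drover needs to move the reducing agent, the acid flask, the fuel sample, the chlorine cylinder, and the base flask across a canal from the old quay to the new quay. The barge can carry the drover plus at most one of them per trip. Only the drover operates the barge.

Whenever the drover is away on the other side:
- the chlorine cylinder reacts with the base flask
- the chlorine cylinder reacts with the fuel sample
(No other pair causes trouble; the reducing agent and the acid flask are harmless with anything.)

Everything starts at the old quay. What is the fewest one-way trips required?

11

Counting alone: the drover can take at most 1 across per trip to the new quay, so moving all 5 needs at least 5 loaded trips out, with a return between consecutive ones — at least 9 crossings.
The safety rule pushes this higher. Following every safe sequence of crossings, the most of the 5 that can be at the new quay as the barge arrives there on crossing 9 is 4 — never all 5.
So no plan with fewer than 11 crossings exists, and this one achieves 11:
1. Drover goes to the new quay with the chlorine cylinder.  [the old quay: the acid flask, the base flask, the fuel sample, the reducing agent | the new quay: the chlorine cylinder]
2. Drover goes back to the old quay alone.  [the old quay: the acid flask, the base flask, the fuel sample, the reducing agent | the new quay: the chlorine cylinder]
3. Drover goes to the new quay with the reducing agent.  [the old quay: the acid flask, the base flask, the fuel sample | the new quay: the chlorine cylinder, the reducing agent]
4. Drover goes back to the old quay alone.  [the old quay: the acid flask, the base flask, the fuel sample | the new quay: the chlorine cylinder, the reducing agent]
5. Drover goes to the new quay with the acid flask.  [the old quay: the base flask, the fuel sample | the new quay: the acid flask, the chlorine cylinder, the reducing agent]
6. Drover goes back to the old quay alone.  [the old quay: the base flask, the fuel sample | the new quay: the acid flask, the chlorine cylinder, the reducing agent]
7. Drover goes to the new quay with the fuel sample.  [the old quay: the base flask | the new quay: the acid flask, the chlorine cylinder, the fuel sample, the reducing agent]
8. Drover goes back to the old quay with the chlorine cylinder.  [the old quay: the base flask, the chlorine cylinder | the new quay: the acid flask, the fuel sample, the reducing agent]
9. Drover goes to the new quay with the base flask.  [the old quay: the chlorine cylinder | the new quay: the acid flask, the base flask, the fuel sample, the reducing agent]
10. Drover goes back to the old quay alone.  [the old quay: the chlorine cylinder | the new quay: the acid flask, the base flask, the fuel sample, the reducing agent]
11. Drover goes to the new quay with the chlorine cylinder.  [the old quay: — | the new quay: the acid flask, the base flask, the chlorine cylinder, the fuel sample, the reducing agent]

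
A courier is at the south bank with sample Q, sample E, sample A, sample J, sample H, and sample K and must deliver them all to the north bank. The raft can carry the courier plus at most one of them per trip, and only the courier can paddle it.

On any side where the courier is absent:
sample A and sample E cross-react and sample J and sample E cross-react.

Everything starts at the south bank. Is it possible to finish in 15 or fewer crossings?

Yes — this plan uses 13 crossings (≤ 15):
1. Courier goes to the north bank with sample E.  [the south bank: sample A, sample H, sample J, sample K, sample Q | the north bank: sample E]
2. Courier goes back to the south bank alone.  [the south bank: sample A, sample H, sample J, sample K, sample Q | the north bank: sample E]
3. Courier goes to the north bank with sample Q.  [the south bank: sample A, sample H, sample J, sample K | the north bank: sample E, sample Q]
4. Courier goes back to the south bank alone.  [the south bank: sample A, sample H, sample J, sample K | the north bank: sample E, sample Q]
5. Courier goes to the north bank with sample A.  [the south bank: sample H, sample J, sample K | the north bank: sample A, sample E, sample Q]
6. Courier goes back to the south bank with sample E.  [the south bank: sample E, sample H, sample J, sample K | the north bank: sample A, sample Q]
7. Courier goes to the north bank with sample J.  [the south bank: sample E, sample H, sample K | the north bank: sample A, sample J, sample Q]
8. Courier goes back to the south bank alone.  [the south bank: sample E, sample H, sample K | the north bank: sample A, sample J, sample Q]
9. Courier goes to the north bank with sample H.  [the south bank: sample E, sample K | the north bank: sample A, sample H, sample J, sample Q]
10. Courier goes back to the south bank alone.  [the south bank: sample E, sample K | the north bank: sample A, sample H, sample J, sample Q]
11. Courier goes to the north bank with sample K.  [the south bank: sample E | the north bank: sample A, sample H, sample J, sample K, sample Q]
12. Courier goes back to the south bank alone.  [the south bank: sample E | the north bank: sample A, sample H, sample J, sample K, sample Q]
13. Courier goes to the north bank with sample E.  [the south bank: — | the north bank: sample A, sample E, sample H, sample J, sample K, sample Q]

Yes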